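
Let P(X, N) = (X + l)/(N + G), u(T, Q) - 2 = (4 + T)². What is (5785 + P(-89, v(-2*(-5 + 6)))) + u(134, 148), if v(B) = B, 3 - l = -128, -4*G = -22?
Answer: 24843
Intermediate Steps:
G = 11/2 (G = -¼*(-22) = 11/2 ≈ 5.5000)
l = 131 (l = 3 - 1*(-128) = 3 + 128 = 131)
u(T, Q) = 2 + (4 + T)²
P(X, N) = (131 + X)/(11/2 + N) (P(X, N) = (X + 131)/(N + 11/2) = (131 + X)/(11/2 + N))
(5785 + P(-89, v(-2*(-5 + 6)))) + u(134, 148) = (5785 + 2*(131 - 89)/(11 + 2*(-2*(-5 + 6)))) + (2 + (4 + 134)²) = (5785 + 2*42/(11 + 2*(-2*1))) + (2 + 138²) = (5785 + 2*42/(11 + 2*(-2))) + (2 + 19044) = (5785 + 2*42/(11 - 4)) + 19046 = (5785 + 2*42/7) + 19046 = (5785 + 2*(⅐)*42) + 19046 = (5785 + 12) + 19046 = 5797 + 19046 = 24843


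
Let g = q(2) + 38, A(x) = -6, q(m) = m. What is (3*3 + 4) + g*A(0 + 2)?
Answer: -227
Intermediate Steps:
g = 40 (g = 2 + 38 = 40)
(3*3 + 4) + g*A(0 + 2) = (3*3 + 4) + 40*(-6) = (9 + 4) - 240 = 13 - 240 = -227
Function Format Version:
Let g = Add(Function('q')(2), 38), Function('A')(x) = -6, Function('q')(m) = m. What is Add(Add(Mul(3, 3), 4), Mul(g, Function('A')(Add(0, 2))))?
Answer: -227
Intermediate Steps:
g = 40 (g = Add(2, 38) = 40)
Add(Add(Mul(3, 3), 4), Mul(g, Function('A')(Add(0, 2)))) = Add(Add(Mul(3, 3), 4), Mul(40, -6)) = Add(Add(9, 4), -240) = Add(13, -240) = -227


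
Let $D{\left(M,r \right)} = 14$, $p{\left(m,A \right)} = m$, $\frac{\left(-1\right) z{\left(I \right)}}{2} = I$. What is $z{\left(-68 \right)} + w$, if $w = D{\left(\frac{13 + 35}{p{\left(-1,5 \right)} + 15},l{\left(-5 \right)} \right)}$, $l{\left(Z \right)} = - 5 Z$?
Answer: $150$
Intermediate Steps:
$z{\left(I \right)} = - 2 I$
$w = 14$
$z{\left(-68 \right)} + w = \left(-2\right) \left(-68\right) + 14 = 136 + 14 = 150$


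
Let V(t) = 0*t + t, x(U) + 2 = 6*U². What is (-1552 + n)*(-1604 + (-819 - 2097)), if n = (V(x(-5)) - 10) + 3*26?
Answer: 6038720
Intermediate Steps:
x(U) = -2 + 6*U²
V(t) = t (V(t) = 0 + t = t)
n = 216 (n = ((-2 + 6*(-5)²) - 10) + 3*26 = ((-2 + 6*25) - 10) + 78 = ((-2 + 150) - 10) + 78 = (148 - 10) + 78 = 138 + 78 = 216)
(-1552 + n)*(-1604 + (-819 - 2097)) = (-1552 + 216)*(-1604 + (-819 - 2097)) = -1336*(-1604 - 2916) = -1336*(-4520) = 6038720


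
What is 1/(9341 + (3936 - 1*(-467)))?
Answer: 1/13744 ≈ 7.2759e-5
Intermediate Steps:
1/(9341 + (3936 - 1*(-467))) = 1/(9341 + (3936 + 467)) = 1/(9341 + 4403) = 1/13744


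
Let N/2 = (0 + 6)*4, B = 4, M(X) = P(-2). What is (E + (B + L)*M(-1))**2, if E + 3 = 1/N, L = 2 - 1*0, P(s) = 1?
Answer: 21025/2304 ≈ 9.1254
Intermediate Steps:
L = 2 (L = 2 + 0 = 2)
M(X) = 1
N = 48 (N = 2*((0 + 6)*4) = 2*(6*4) = 2*24 = 48)
E = -143/48 (E = -3 + 1/48 = -143/48 ≈ -2.9792)
(E + (B + L)*M(-1))**2 = (-143/48 + (4 + 2)*1)**2 = (-143/48 + 6*1)**2 = (-143/48 + 6)**2 = (145/48)**2 = 21025/2304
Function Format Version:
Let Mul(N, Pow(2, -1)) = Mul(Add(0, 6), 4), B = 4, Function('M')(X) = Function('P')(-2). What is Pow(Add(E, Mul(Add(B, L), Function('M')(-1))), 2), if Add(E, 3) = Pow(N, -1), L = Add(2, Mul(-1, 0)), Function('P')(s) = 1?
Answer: Rational(21025, 2304) ≈ 9.1254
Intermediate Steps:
L = 2 (L = Add(2, 0) = 2)
Function('M')(X) = 1
N = 48 (N = Mul(2, Mul(Add(0, 6), 4)) = Mul(2, Mul(6, 4)) = Mul(2, 24) = 48)
E = Rational(-143, 48) (E = Add(-3, Pow(48, -1)) = Add(-3, Rational(1, 48)) = Rational(-143, 48) ≈ -2.9792)
Pow(Add(E, Mul(Add(B, L), Function('M')(-1))), 2) = Pow(Add(Rational(-143, 48), Mul(Add(4, 2), 1)), 2) = Pow(Add(Rational(-143, 48), Mul(6, 1)), 2) = Pow(Add(Rational(-143, 48), 6), 2) = Pow(Rational(145, 48), 2) = Rational(21025, 2304)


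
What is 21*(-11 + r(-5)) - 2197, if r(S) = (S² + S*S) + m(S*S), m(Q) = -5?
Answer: -1483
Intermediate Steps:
r(S) = -5 + 2*S² (r(S) = (S² + S*S) - 5 = (S² + S²) - 5 = 2*S² - 5 = -5 + 2*S²)
21*(-11 + r(-5)) - 2197 = 21*(-11 + (-5 + 2*(-5)²)) - 2197 = 21*(-11 + (-5 + 2*25)) - 2197 = 21*(-11 + (-5 + 50)) - 2197 = 21*(-11 + 45) - 2197 = 21*34 - 2197 = 714 - 2197 = -1483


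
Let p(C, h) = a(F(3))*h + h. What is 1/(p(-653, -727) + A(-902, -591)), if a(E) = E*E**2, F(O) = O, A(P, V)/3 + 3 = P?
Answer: -1/23071 ≈ -4.3344e-5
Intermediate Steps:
A(P, V) = -9 + 3*P
a(E) = E**3
p(C, h) = 28*h (p(C, h) = 3**3*h + h = 27*h + h = 28*h)
1/(p(-653, -727) + A(-902, -591)) = 1/(28*(-727) + (-9 + 3*(-902))) = 1/(-20356 + (-9 - 2706)) = 1/(-20356 - 2715) = 1/(-23071) = -1/23071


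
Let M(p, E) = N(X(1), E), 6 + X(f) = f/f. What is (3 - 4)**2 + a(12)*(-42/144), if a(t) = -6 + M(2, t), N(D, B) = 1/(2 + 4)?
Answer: 389/144 ≈ 2.7014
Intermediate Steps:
X(f) = -5 (X(f) = -6 + f/f = -6 + 1 = -5)
N(D, B) = 1/6
M(p, E) = 1/6
a(t) = -35/6 (a(t) = -6 + 1/6 = -35/6)
(3 - 4)**2 + a(12)*(-42/144) = (3 - 4)**2 - (-245)/144 = (-1)**2 - (-245)/144 = 1 - 35/6*(-7/24) = 1 + 245/144 = 389/144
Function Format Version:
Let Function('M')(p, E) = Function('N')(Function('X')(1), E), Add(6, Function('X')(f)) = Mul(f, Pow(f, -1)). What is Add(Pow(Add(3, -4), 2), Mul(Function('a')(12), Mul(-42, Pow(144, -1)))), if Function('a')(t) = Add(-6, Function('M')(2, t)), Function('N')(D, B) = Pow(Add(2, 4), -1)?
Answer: Rational(389, 144) ≈ 2.7014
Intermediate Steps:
Function('X')(f) = -5 (Function('X')(f) = Add(-6, Mul(f, Pow(f, -1))) = Add(-6, 1) = -5)
Function('N')(D, B) = Rational(1, 6) (Function('N')(D, B) = Pow(6, -1) = Rational(1, 6))
Function('M')(p, E) = Rational(1, 6)
Function('a')(t) = Rational(-35, 6) (Function('a')(t) = Add(-6, Rational(1, 6)) = Rational(-35, 6))
Add(Pow(Add(3, -4), 2), Mul(Function('a')(12), Mul(-42, Pow(144, -1)))) = Add(Pow(Add(3, -4), 2), Mul(Rational(-35, 6), Mul(-42, Pow(144, -1)))) = Add(Pow(-1, 2), Mul(Rational(-35, 6), Mul(-42, Rational(1, 144)))) = Add(1, Mul(Rational(-35, 6), Rational(-7, 24))) = Add(1, Rational(245, 144)) = Rational(389, 144)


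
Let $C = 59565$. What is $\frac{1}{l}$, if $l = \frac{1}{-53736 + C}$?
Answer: $5829$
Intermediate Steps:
$l = \frac{1}{5829}$ ($l = \frac{1}{-53736 + 59565} = \frac{1}{5829} \approx 0.00017156$)
$\frac{1}{l} = \frac{1}{\frac{1}{5829}} = 5829$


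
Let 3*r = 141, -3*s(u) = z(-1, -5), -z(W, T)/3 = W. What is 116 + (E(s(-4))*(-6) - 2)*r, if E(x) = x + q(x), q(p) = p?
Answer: 586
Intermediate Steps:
z(W, T) = -3*W
s(u) = -1 (s(u) = -(-1)*(-1) = -⅓*3 = -1)
E(x) = 2*x (E(x) = x + x = 2*x)
r = 47 (r = (⅓)*141 = 47)
116 + (E(s(-4))*(-6) - 2)*r = 116 + ((2*(-1))*(-6) - 2)*47 = 116 + (-2*(-6) - 2)*47 = 116 + (12 - 2)*47 = 116 + 10*47 = 116 + 470 = 586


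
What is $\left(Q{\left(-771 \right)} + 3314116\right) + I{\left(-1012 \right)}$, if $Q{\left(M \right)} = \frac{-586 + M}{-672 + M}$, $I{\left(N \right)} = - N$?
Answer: $\frac{4783731061}{1443} \approx 3.3151 \cdot 10^{6}$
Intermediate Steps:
$Q{\left(M \right)} = \frac{-586 + M}{-672 + M}$
$\left(Q{\left(-771 \right)} + 3314116\right) + I{\left(-1012 \right)} = \left(\frac{-586 - 771}{-672 - 771} + 3314116\right) - -1012 = \left(\frac{1}{-1443} \left(-1357\right) + 3314116\right) + 1012 = \left(\left(- \frac{1}{1443}\right) \left(-1357\right) + 3314116\right) + 1012 = \left(\frac{1357}{1443} + 3314116\right) + 1012 = \frac{4782270745}{1443} + 1012 = \frac{4783731061}{1443}$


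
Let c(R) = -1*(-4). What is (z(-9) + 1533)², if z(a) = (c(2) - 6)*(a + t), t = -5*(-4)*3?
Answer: 2047761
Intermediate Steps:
t = 60 (t = 20*3 = 60)
c(R) = 4
z(a) = -120 - 2*a (z(a) = (4 - 6)*(a + 60) = -2*(60 + a) = -120 - 2*a)
(z(-9) + 1533)² = ((-120 - 2*(-9)) + 1533)² = ((-120 + 18) + 1533)² = (-102 + 1533)² = 1431² = 2047761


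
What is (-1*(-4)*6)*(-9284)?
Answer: -222816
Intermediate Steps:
(-1*(-4)*6)*(-9284) = (4*6)*(-9284) = 24*(-9284) = -222816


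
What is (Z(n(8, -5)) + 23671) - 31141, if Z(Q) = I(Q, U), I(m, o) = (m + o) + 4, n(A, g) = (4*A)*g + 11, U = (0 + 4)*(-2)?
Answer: -7623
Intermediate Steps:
U = -8 (U = 4*(-2) = -8)
n(A, g) = 11 + 4*A*g (n(A, g) = 4*A*g + 11 = 11 + 4*A*g)
I(m, o) = 4 + m + o
Z(Q) = -4 + Q (Z(Q) = 4 + Q - 8 = -4 + Q)
(Z(n(8, -5)) + 23671) - 31141 = ((-4 + (11 + 4*8*(-5))) + 23671) - 31141 = ((-4 + (11 - 160)) + 23671) - 31141 = ((-4 - 149) + 23671) - 31141 = (-153 + 23671) - 31141 = 23518 - 31141 = -7623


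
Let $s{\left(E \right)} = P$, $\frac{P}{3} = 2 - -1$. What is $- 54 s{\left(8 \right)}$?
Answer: $-486$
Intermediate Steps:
$P = 9$ ($P = 3 \left(2 - -1\right) = 3 \left(2 + 1\right) = 3 \cdot 3 = 9$)
$s{\left(E \right)} = 9$
$- 54 s{\left(8 \right)} = \left(-54\right) 9 = -486$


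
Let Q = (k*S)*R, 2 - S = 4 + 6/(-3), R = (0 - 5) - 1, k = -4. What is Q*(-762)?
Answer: 0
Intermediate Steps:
R = -6 (R = -5 - 1 = -6)
S = 0 (S = 2 - (4 + 6/(-3)) = 2 - (4 + 6*(-⅓)) = 2 - (4 - 2) = 2 - 1*2 = 2 - 2 = 0)
Q = 0 (Q = -4*0*(-6) = 0*(-6) = 0)
Q*(-762) = 0*(-762) = 0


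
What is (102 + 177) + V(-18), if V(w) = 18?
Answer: 297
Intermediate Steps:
(102 + 177) + V(-18) = (102 + 177) + 18 = 279 + 18 = 297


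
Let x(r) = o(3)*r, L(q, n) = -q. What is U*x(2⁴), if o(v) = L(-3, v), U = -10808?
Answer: -518784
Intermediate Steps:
o(v) = 3 (o(v) = -1*(-3) = 3)
x(r) = 3*r
U*x(2⁴) = -32424*2⁴ = -32424*16 = -10808*48 = -518784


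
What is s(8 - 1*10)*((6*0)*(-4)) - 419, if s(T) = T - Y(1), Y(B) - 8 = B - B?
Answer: -419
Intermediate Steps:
Y(B) = 8 (Y(B) = 8 + (B - B) = 8 + 0 = 8)
s(T) = -8 + T (s(T) = T - 1*8 = T - 8 = -8 + T)
s(8 - 1*10)*((6*0)*(-4)) - 419 = (-8 + (8 - 1*10))*((6*0)*(-4)) - 419 = (-8 + (8 - 10))*(0*(-4)) - 419 = (-8 - 2)*0 - 419 = -10*0 - 419 = 0 - 419 = -419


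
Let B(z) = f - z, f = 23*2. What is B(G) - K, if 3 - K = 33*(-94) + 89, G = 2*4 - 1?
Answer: -2977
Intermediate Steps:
G = 7 (G = 8 - 1 = 7)
K = 3016 (K = 3 - (33*(-94) + 89) = 3 - (-3102 + 89) = 3 - 1*(-3013) = 3 + 3013 = 3016)
f = 46
B(z) = 46 - z
B(G) - K = (46 - 1*7) - 1*3016 = (46 - 7) - 3016 = 39 - 3016 = -2977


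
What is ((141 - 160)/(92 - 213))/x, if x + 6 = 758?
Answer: 19/90992 ≈ 0.00020881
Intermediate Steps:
x = 752 (x = -6 + 758 = 752)
((141 - 160)/(92 - 213))/x = ((141 - 160)/(92 - 213))/752 = -19/(-121)*(1/752) = -19*(-1/121)*(1/752) = (19/121)*(1/752) = 19/90992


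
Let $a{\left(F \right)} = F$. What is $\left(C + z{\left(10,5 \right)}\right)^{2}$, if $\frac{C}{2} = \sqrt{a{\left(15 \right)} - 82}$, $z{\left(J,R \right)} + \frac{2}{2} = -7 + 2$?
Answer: $4 \left(3 - i \sqrt{67}\right)^{2} \approx -232.0 - 196.45 i$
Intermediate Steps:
$z{\left(J,R \right)} = -6$ ($z{\left(J,R \right)} = -1 + \left(-7 + 2\right) = -1 - 5 = -6$)
$C = 2 i \sqrt{67}$ ($C = 2 \sqrt{15 - 82} = 2 \sqrt{-67} = 2 i \sqrt{67} \approx 16.371 i$)
$\left(C + z{\left(10,5 \right)}\right)^{2} = \left(2 i \sqrt{67} - 6\right)^{2} = \left(-6 + 2 i \sqrt{67}\right)^{2}$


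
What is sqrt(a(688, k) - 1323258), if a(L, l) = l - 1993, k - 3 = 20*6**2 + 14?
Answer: I*sqrt(1324514) ≈ 1150.9*I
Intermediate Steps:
k = 737 (k = 3 + (20*6**2 + 14) = 3 + (20*36 + 14) = 3 + (720 + 14) = 3 + 734 = 737)
a(L, l) = -1993 + l
sqrt(a(688, k) - 1323258) = sqrt((-1993 + 737) - 1323258) = sqrt(-1256 - 1323258) = sqrt(-1324514) = I*sqrt(1324514)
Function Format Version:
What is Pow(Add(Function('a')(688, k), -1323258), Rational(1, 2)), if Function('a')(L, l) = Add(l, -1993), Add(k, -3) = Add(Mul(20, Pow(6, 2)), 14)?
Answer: Mul(I, Pow(1324514, Rational(1, 2))) ≈ Mul(1150.9, I)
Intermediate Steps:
k = 737 (k = Add(3, Add(Mul(20, Pow(6, 2)), 14)) = Add(3, Add(Mul(20, 36), 14)) = Add(3, Add(720, 14)) = Add(3, 734) = 737)
Function('a')(L, l) = Add(-1993, l)
Pow(Add(Function('a')(688, k), -1323258), Rational(1, 2)) = Pow(Add(Add(-1993, 737), -1323258), Rational(1, 2)) = Pow(Add(-1256, -1323258), Rational(1, 2)) = Pow(-1324514, Rational(1, 2)) = Mul(I, Pow(1324514, Rational(1, 2)))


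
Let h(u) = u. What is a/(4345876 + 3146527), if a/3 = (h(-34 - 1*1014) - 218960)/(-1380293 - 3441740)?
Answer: 660024/36128614515299 ≈ 1.8269e-8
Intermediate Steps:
a = 660024/4822033 (a = 3*(((-34 - 1*1014) - 218960)/(-1380293 - 3441740)) = 3*(((-34 - 1014) - 218960)/(-4822033)) = 3*((-1048 - 218960)*(-1/4822033)) = 3*(-220008*(-1/4822033)) = 3*(220008/4822033) = 660024/4822033 ≈ 0.13688)
a/(4345876 + 3146527) = 660024/(4822033*(4345876 + 3146527)) = (660024/4822033)/7492403 = (660024/4822033)*(1/7492403) = 660024/36128614515299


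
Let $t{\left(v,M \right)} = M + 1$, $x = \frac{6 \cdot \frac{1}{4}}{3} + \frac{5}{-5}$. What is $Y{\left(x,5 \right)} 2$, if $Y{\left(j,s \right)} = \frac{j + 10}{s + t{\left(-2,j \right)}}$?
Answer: $\frac{38}{11} \approx 3.4545$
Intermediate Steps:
$x = - \frac{1}{2}$ ($x = 6 \cdot \frac{1}{4} \cdot \frac{1}{3} + 5 \left(- \frac{1}{5}\right) = \frac{3}{2} \cdot \frac{1}{3} - 1 = \frac{1}{2} - 1 = - \frac{1}{2} \approx -0.5$)
$t{\left(v,M \right)} = 1 + M$
$Y{\left(j,s \right)} = \frac{10 + j}{1 + j + s}$ ($Y{\left(j,s \right)} = \frac{j + 10}{s + \left(1 + j\right)} = \frac{10 + j}{1 + j + s}$)
$Y{\left(x,5 \right)} 2 = \frac{10 - \frac{1}{2}}{1 - \frac{1}{2} + 5} \cdot 2 = \frac{1}{\frac{11}{2}} \cdot \frac{19}{2} \cdot 2 = \frac{2}{11} \cdot \frac{19}{2} \cdot 2 = \frac{19}{11} \cdot 2 = \frac{38}{11}$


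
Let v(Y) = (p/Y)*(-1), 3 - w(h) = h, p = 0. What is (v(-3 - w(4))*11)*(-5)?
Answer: 0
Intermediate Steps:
w(h) = 3 - h
v(Y) = 0 (v(Y) = (0/Y)*(-1) = 0*(-1) = 0)
(v(-3 - w(4))*11)*(-5) = (0*11)*(-5) = 0*(-5) = 0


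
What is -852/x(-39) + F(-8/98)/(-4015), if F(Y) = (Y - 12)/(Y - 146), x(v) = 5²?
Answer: -2448595804/71848425 ≈ -34.080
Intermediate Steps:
x(v) = 25
F(Y) = (-12 + Y)/(-146 + Y)
-852/x(-39) + F(-8/98)/(-4015) = -852/25 + ((-12 - 8/98)/(-146 - 8/98))/(-4015) = -852*1/25 + ((-12 - 8*1/98)/(-146 - 8*1/98))*(-1/4015) = -852/25 + ((-12 - 4/49)/(-146 - 4/49))*(-1/4015) = -852/25 + (-592/49/(-7158/49))*(-1/4015) = -852/25 - 49/7158*(-592/49)*(-1/4015) = -852/25 + (296/3579)*(-1/4015) = -852/25 - 296/14369685 = -2448595804/71848425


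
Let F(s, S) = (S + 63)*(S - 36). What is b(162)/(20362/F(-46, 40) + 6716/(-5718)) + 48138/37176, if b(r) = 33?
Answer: 348401656285/176063869276 ≈ 1.9788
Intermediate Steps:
F(s, S) = (-36 + S)*(63 + S) (F(s, S) = (63 + S)*(-36 + S) = (-36 + S)*(63 + S))
b(162)/(20362/F(-46, 40) + 6716/(-5718)) + 48138/37176 = 33/(20362/(-2268 + 40² + 27*40) + 6716/(-5718)) + 48138/37176 = 33/(20362/(-2268 + 1600 + 1080) + 6716*(-1/5718)) + 48138*(1/37176) = 33/(20362/412 - 3358/2859) + 8023/6196 = 33/(20362*(1/412) - 3358/2859) + 8023/6196 = 33/(10181/206 - 3358/2859) + 8023/6196 = 33/(28415731/588954) + 8023/6196 = 33*(588954/28415731) + 8023/6196 = 19435482/28415731 + 8023/6196 = 348401656285/176063869276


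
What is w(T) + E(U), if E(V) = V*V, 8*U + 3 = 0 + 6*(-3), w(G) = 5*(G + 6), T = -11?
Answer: -1159/64 ≈ -18.109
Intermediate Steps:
w(G) = 30 + 5*G (w(G) = 5*(6 + G) = 30 + 5*G)
U = -21/8 (U = -3/8 + (0 + 6*(-3))/8 = -3/8 + (0 - 18)/8 = -3/8 + (⅛)*(-18) = -3/8 - 9/4 = -21/8 ≈ -2.6250)
E(V) = V²
w(T) + E(U) = (30 + 5*(-11)) + (-21/8)² = (30 - 55) + 441/64 = -25 + 441/64 = -1159/64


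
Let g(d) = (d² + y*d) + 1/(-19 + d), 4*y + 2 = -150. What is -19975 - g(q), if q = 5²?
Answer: -117901/6 ≈ -19650.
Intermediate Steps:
q = 25
y = -38 (y = -½ + (¼)*(-150) = -½ - 75/2 = -38)
g(d) = d² + 1/(-19 + d) - 38*d (g(d) = (d² - 38*d) + 1/(-19 + d) = d² + 1/(-19 + d) - 38*d)
-19975 - g(q) = -19975 - (1 + 25³ - 57*25² + 722*25)/(-19 + 25) = -19975 - (1 + 15625 - 57*625 + 18050)/6 = -19975 - (1 + 15625 - 35625 + 18050)/6 = -19975 - (-1949)/6 = -19975 - 1*(-1949/6) = -19975 + 1949/6 = -117901/6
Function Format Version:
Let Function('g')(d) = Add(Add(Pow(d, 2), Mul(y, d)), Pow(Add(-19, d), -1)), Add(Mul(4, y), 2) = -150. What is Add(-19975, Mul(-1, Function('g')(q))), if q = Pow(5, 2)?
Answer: Rational(-117901, 6) ≈ -19650.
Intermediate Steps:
q = 25
y = -38 (y = Add(Rational(-1, 2), Mul(Rational(1, 4), -150)) = Add(Rational(-1, 2), Rational(-75, 2)) = -38)
Function('g')(d) = Add(Pow(d, 2), Pow(Add(-19, d), -1), Mul(-38, d)) (Function('g')(d) = Add(Add(Pow(d, 2), Mul(-38, d)), Pow(Add(-19, d), -1)) = Add(Pow(d, 2), Pow(Add(-19, d), -1), Mul(-38, d)))
Add(-19975, Mul(-1, Function('g')(q))) = Add(-19975, Mul(-1, Mul(Pow(Add(-19, 25), -1), Add(1, Pow(25, 3), Mul(-57, Pow(25, 2)), Mul(722, 25))))) = Add(-19975, Mul(-1, Mul(Pow(6, -1), Add(1, 15625, Mul(-57, 625), 18050)))) = Add(-19975, Mul(-1, Mul(Rational(1, 6), Add(1, 15625, -35625, 18050)))) = Add(-19975, Mul(-1, Mul(Rational(1, 6), -1949))) = Add(-19975, Mul(-1, Rational(-1949, 6))) = Add(-19975, Rational(1949, 6)) = Rational(-117901, 6)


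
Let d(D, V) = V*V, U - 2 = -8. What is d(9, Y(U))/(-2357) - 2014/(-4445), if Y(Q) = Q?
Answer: 4586978/10476865 ≈ 0.43782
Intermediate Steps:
U = -6 (U = 2 - 8 = -6)
d(D, V) = V²
d(9, Y(U))/(-2357) - 2014/(-4445) = (-6)²/(-2357) - 2014/(-4445) = 36*(-1/2357) - 2014*(-1/4445) = -36/2357 + 2014/4445 = 4586978/10476865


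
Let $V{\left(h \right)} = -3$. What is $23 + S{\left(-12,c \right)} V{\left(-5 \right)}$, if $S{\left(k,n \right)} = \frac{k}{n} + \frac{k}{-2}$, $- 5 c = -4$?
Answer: $50$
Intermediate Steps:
$c = \frac{4}{5}$ ($c = \left(- \frac{1}{5}\right) \left(-4\right) = \frac{4}{5} \approx 0.8$)
$S{\left(k,n \right)} = - \frac{k}{2} + \frac{k}{n}$ ($S{\left(k,n \right)} = \frac{k}{n} + k \left(- \frac{1}{2}\right) = \frac{k}{n} - \frac{k}{2} = - \frac{k}{2} + \frac{k}{n}$)
$23 + S{\left(-12,c \right)} V{\left(-5 \right)} = 23 + \left(\left(- \frac{1}{2}\right) \left(-12\right) - \frac{12}{\frac{4}{5}}\right) \left(-3\right) = 23 + \left(6 - 15\right) \left(-3\right) = 23 - -27 = 23 + 27 = 50$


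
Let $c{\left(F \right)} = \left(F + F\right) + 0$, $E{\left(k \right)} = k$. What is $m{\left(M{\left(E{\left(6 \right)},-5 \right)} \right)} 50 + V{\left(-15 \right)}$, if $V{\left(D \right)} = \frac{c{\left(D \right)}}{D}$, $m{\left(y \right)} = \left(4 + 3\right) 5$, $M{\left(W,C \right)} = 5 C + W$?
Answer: $1752$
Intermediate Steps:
$M{\left(W,C \right)} = W + 5 C$
$c{\left(F \right)} = 2 F$ ($c{\left(F \right)} = 2 F + 0 = 2 F$)
$m{\left(y \right)} = 35$ ($m{\left(y \right)} = 7 \cdot 5 = 35$)
$V{\left(D \right)} = 2$ ($V{\left(D \right)} = \frac{2 D}{D} = 2$)
$m{\left(M{\left(E{\left(6 \right)},-5 \right)} \right)} 50 + V{\left(-15 \right)} = 35 \cdot 50 + 2 = 1750 + 2 = 1752$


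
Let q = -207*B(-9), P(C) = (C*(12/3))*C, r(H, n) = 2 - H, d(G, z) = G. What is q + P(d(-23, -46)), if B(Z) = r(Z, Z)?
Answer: -161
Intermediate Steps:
B(Z) = 2 - Z
P(C) = 4*C² (P(C) = (C*(12*(⅓)))*C = (C*4)*C = (4*C)*C = 4*C²)
q = -2277 (q = -207*(2 - 1*(-9)) = -207*(2 + 9) = -207*11 = -2277)
q + P(d(-23, -46)) = -2277 + 4*(-23)² = -2277 + 4*529 = -2277 + 2116 = -161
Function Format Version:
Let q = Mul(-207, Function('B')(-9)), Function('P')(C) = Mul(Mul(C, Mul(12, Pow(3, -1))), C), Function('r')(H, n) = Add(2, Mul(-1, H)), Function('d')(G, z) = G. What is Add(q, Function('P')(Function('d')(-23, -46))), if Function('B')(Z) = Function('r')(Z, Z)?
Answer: -161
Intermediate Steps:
Function('B')(Z) = Add(2, Mul(-1, Z))
Function('P')(C) = Mul(4, Pow(C, 2)) (Function('P')(C) = Mul(Mul(C, Mul(12, Rational(1, 3))), C) = Mul(Mul(C, 4), C) = Mul(Mul(4, C), C) = Mul(4, Pow(C, 2)))
q = -2277 (q = Mul(-207, Add(2, Mul(-1, -9))) = Mul(-207, Add(2, 9)) = Mul(-207, 11) = -2277)
Add(q, Function('P')(Function('d')(-23, -46))) = Add(-2277, Mul(4, Pow(-23, 2))) = Add(-2277, Mul(4, 529)) = Add(-2277, 2116) = -161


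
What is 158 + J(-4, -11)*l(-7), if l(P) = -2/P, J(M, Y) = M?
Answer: 1098/7 ≈ 156.86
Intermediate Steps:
158 + J(-4, -11)*l(-7) = 158 - (-8)/(-7) = 158 - (-8)*(-1)/7 = 158 - 4*2/7 = 158 - 8/7 = 1098/7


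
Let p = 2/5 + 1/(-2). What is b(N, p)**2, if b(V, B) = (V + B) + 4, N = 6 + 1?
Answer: 11881/100 ≈ 118.81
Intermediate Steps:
p = -1/10 (p = 2*(1/5) + 1*(-1/2) = 2/5 - 1/2 = -1/10 ≈ -0.10000)
N = 7
b(V, B) = 4 + B + V (b(V, B) = (B + V) + 4 = 4 + B + V)
b(N, p)**2 = (4 - 1/10 + 7)**2 = (109/10)**2 = 11881/100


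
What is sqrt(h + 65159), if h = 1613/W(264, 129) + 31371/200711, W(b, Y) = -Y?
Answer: sqrt(43673085345153651303)/25891719 ≈ 255.24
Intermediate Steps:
h = -319699984/25891719 (h = 1613/((-1*129)) + 31371/200711 = 1613/(-129) + 31371*(1/200711) = 1613*(-1/129) + 31371/200711 = -1613/129 + 31371/200711 = -319699984/25891719 ≈ -12.348)
sqrt(h + 65159) = sqrt(-319699984/25891719 + 65159) = sqrt(1686758818337/25891719) = sqrt(43673085345153651303)/25891719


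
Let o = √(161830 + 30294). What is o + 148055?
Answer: 148055 + 2*√48031 ≈ 1.4849e+5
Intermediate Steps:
o = 2*√48031 (o = √192124 = 2*√48031 ≈ 438.32)
o + 148055 = 2*√48031 + 148055 = 148055 + 2*√48031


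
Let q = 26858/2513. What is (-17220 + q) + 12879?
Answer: -10882075/2513 ≈ -4330.3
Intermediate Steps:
q = 26858/2513 (q = 26858*(1/2513) = 26858/2513 ≈ 10.688)
(-17220 + q) + 12879 = (-17220 + 26858/2513) + 12879 = -43247002/2513 + 12879 = -10882075/2513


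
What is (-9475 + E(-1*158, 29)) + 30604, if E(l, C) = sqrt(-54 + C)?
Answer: 21129 + 5*I ≈ 21129.0 + 5.0*I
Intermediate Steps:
(-9475 + E(-1*158, 29)) + 30604 = (-9475 + sqrt(-54 + 29)) + 30604 = (-9475 + sqrt(-25)) + 30604 = (-9475 + 5*I) + 30604 = 21129 + 5*I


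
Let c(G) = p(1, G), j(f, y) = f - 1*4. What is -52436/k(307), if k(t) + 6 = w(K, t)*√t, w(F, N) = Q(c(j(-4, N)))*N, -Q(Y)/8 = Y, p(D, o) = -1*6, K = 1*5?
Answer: -26218/5555413053 - 64391408*√307/5555413053 ≈ -0.20309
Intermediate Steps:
j(f, y) = -4 + f (j(f, y) = f - 4 = -4 + f)
K = 5
p(D, o) = -6
c(G) = -6
Q(Y) = -8*Y
w(F, N) = 48*N (w(F, N) = (-8*(-6))*N = 48*N)
k(t) = -6 + 48*t^(3/2) (k(t) = -6 + (48*t)*√t = -6 + 48*t^(3/2))
-52436/k(307) = -52436/(-6 + 48*307^(3/2)) = -52436/(-6 + 48*(307*√307)) = -52436/(-6 + 14736*√307)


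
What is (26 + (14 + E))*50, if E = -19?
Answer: 1050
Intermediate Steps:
(26 + (14 + E))*50 = (26 + (14 - 19))*50 = (26 - 5)*50 = 21*50 = 1050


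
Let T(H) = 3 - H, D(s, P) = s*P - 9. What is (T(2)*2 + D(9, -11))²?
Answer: 11236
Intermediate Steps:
D(s, P) = -9 + P*s (D(s, P) = P*s - 9 = -9 + P*s)
(T(2)*2 + D(9, -11))² = ((3 - 1*2)*2 + (-9 - 11*9))² = ((3 - 2)*2 + (-9 - 99))² = (1*2 - 108)² = (2 - 108)² = (-106)² = 11236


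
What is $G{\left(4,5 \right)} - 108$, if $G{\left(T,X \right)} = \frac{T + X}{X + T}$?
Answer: $-107$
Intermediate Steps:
$G{\left(T,X \right)} = 1$ ($G{\left(T,X \right)} = \frac{T + X}{T + X} = 1$)
$G{\left(4,5 \right)} - 108 = 1 - 108 = -107$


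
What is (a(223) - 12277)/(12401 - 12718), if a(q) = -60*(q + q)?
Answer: 39037/317 ≈ 123.15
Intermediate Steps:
a(q) = -120*q
(a(223) - 12277)/(12401 - 12718) = (-120*223 - 12277)/(12401 - 12718) = (-26760 - 12277)/(-317) = -39037*(-1/317) = 39037/317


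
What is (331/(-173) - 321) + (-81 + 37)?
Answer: -63476/173 ≈ -366.91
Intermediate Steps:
(331/(-173) - 321) + (-81 + 37) = (331*(-1/173) - 321) - 44 = (-331/173 - 321) - 44 = -55864/173 - 44 = -63476/173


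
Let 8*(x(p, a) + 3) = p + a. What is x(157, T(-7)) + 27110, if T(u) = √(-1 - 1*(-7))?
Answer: 217013/8 + √6/8 ≈ 27127.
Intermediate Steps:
T(u) = √6 (T(u) = √(-1 + 7) = √6)
x(p, a) = -3 + a/8 + p/8 (x(p, a) = -3 + (p + a)/8 = -3 + (a + p)/8 = -3 + (a/8 + p/8) = -3 + a/8 + p/8)
x(157, T(-7)) + 27110 = (-3 + √6/8 + (⅛)*157) + 27110 = (-3 + √6/8 + 157/8) + 27110 = (133/8 + √6/8) + 27110 = 217013/8 + √6/8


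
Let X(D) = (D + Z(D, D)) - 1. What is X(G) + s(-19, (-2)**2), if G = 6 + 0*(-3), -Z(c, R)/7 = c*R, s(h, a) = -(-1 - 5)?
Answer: -241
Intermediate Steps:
s(h, a) = 6 (s(h, a) = -1*(-6) = 6)
Z(c, R) = -7*R*c (Z(c, R) = -7*c*R = -7*R*c)
G = 6 (G = 6 + 0 = 6)
X(D) = -1 + D - 7*D**2 (X(D) = (D - 7*D*D) - 1 = (D - 7*D**2) - 1 = -1 + D - 7*D**2)
X(G) + s(-19, (-2)**2) = (-1 + 6 - 7*6**2) + 6 = (-1 + 6 - 7*36) + 6 = (-1 + 6 - 252) + 6 = -247 + 6 = -241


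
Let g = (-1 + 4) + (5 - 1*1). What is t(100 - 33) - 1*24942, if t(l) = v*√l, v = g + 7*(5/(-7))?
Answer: -24942 + 2*√67 ≈ -24926.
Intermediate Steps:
g = 7 (g = 3 + (5 - 1) = 3 + 4 = 7)
v = 2 (v = 7 + 7*(5/(-7)) = 7 + 7*(5*(-⅐)) = 7 + 7*(-5/7) = 7 - 5 = 2)
t(l) = 2*√l
t(100 - 33) - 1*24942 = 2*√(100 - 33) - 1*24942 = 2*√67 - 24942 = -24942 + 2*√67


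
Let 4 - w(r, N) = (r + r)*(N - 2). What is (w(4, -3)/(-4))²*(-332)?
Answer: -40172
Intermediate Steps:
w(r, N) = 4 - 2*r*(-2 + N) (w(r, N) = 4 - (r + r)*(N - 2) = 4 - 2*r*(-2 + N))
(w(4, -3)/(-4))²*(-332) = ((4 + 4*4 - 2*(-3)*4)/(-4))²*(-332) = ((4 + 16 + 24)*(-¼))²*(-332) = (44*(-¼))²*(-332) = (-11)²*(-332) = 121*(-332) = -40172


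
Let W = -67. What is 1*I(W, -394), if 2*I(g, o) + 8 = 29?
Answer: 21/2 ≈ 10.500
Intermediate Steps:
I(g, o) = 21/2 (I(g, o) = -4 + (½)*29 = -4 + 29/2 = 21/2)
1*I(W, -394) = 1*(21/2) = 21/2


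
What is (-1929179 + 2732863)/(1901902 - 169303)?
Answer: 803684/1732599 ≈ 0.46386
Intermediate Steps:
(-1929179 + 2732863)/(1901902 - 169303) = 803684/1732599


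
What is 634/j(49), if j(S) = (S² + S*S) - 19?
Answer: 634/4783 ≈ 0.13255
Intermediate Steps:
j(S) = -19 + 2*S² (j(S) = (S² + S²) - 19 = 2*S² - 19 = -19 + 2*S²)
634/j(49) = 634/(-19 + 2*49²) = 634/(-19 + 2*2401) = 634/(-19 + 4802) = 634/4783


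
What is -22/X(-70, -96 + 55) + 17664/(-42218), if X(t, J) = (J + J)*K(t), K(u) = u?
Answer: -25580039/60582830 ≈ -0.42223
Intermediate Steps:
X(t, J) = 2*J*t (X(t, J) = (J + J)*t = (2*J)*t = 2*J*t)
-22/X(-70, -96 + 55) + 17664/(-42218) = -22*(-1/(140*(-96 + 55))) + 17664/(-42218) = -22/(2*(-41)*(-70)) + 17664*(-1/42218) = -22/5740 - 8832/21109 = -22*1/5740 - 8832/21109 = -11/2870 - 8832/21109 = -25580039/60582830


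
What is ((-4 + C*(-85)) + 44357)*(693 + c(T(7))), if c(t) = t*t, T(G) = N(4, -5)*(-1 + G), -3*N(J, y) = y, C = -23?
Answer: 36722244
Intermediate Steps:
N(J, y) = -y/3
T(G) = -5/3 + 5*G/3 (T(G) = (-⅓*(-5))*(-1 + G) = 5*(-1 + G)/3 = -5/3 + 5*G/3)
c(t) = t²
((-4 + C*(-85)) + 44357)*(693 + c(T(7))) = ((-4 - 23*(-85)) + 44357)*(693 + (-5/3 + (5/3)*7)²) = ((-4 + 1955) + 44357)*(693 + (-5/3 + 35/3)²) = (1951 + 44357)*(693 + 10²) = 46308*(693 + 100) = 46308*793 = 36722244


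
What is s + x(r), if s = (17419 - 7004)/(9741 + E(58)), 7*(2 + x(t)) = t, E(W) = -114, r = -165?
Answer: -1650328/67389 ≈ -24.490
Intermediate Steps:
x(t) = -2 + t/7
s = 10415/9627 (s = (17419 - 7004)/(9741 - 114) = 10415/9627 ≈ 1.0819)
s + x(r) = 10415/9627 + (-2 + (⅐)*(-165)) = 10415/9627 + (-2 - 165/7) = 10415/9627 - 179/7 = -1650328/67389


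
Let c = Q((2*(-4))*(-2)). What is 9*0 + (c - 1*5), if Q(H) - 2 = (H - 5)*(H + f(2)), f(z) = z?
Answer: 195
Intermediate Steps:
Q(H) = 2 + (-5 + H)*(2 + H) (Q(H) = 2 + (H - 5)*(H + 2) = 2 + (-5 + H)*(2 + H))
c = 200 (c = -8 + ((2*(-4))*(-2))**2 - 3*2*(-4)*(-2) = -8 + (-8*(-2))**2 - (-24)*(-2) = -8 + 16**2 - 3*16 = -8 + 256 - 48 = 200)
9*0 + (c - 1*5) = 9*0 + (200 - 1*5) = 0 + (200 - 5) = 0 + 195 = 195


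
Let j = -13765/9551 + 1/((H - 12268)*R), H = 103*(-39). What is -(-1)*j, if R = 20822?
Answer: -4667522516101/3238612964770 ≈ -1.4412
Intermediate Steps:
H = -4017
j = -4667522516101/3238612964770 (j = -13765/9551 + 1/(-4017 - 12268*20822) = -13765*1/9551 + (1/20822)/(-16285) = -13765/9551 - 1/16285*1/20822 = -13765/9551 - 1/339086270 = -4667522516101/3238612964770 ≈ -1.4412)
-(-1)*j = -(-1)*(-4667522516101)/3238612964770 = -1*4667522516101/3238612964770 = -4667522516101/3238612964770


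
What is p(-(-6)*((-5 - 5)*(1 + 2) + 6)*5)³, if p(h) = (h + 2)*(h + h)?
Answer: 1105250726412288000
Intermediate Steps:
p(h) = 2*h*(2 + h) (p(h) = (2 + h)*(2*h) = 2*h*(2 + h))
p(-(-6)*((-5 - 5)*(1 + 2) + 6)*5)³ = (2*(-(-6)*((-5 - 5)*(1 + 2) + 6)*5)*(2 - (-6)*((-5 - 5)*(1 + 2) + 6)*5))³ = (2*(-(-6)*(-10*3 + 6)*5)*(2 - (-6)*(-10*3 + 6)*5))³ = (2*(-(-6)*(-30 + 6)*5)*(2 - (-6)*(-30 + 6)*5))³ = (2*(-(-6)*(-24)*5)*(2 - (-6)*(-24)*5))³ = (2*(-2*72*5)*(2 - 2*72*5))³ = (2*(-144*5)*(2 - 144*5))³ = (2*(-720)*(2 - 720))³ = (2*(-720)*(-718))³ = 1033920³ = 1105250726412288000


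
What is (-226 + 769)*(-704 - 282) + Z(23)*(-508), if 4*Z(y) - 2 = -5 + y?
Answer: -537938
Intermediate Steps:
Z(y) = -¾ + y/4 (Z(y) = ½ + (-5 + y)/4 = ½ + (-5/4 + y/4) = -¾ + y/4)
(-226 + 769)*(-704 - 282) + Z(23)*(-508) = (-226 + 769)*(-704 - 282) + (-¾ + (¼)*23)*(-508) = 543*(-986) + (-¾ + 23/4)*(-508) = -535398 + 5*(-508) = -535398 - 2540 = -537938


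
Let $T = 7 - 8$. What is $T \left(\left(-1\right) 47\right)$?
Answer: $47$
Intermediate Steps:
$T = -1$
$T \left(\left(-1\right) 47\right) = - \left(-1\right) 47 = \left(-1\right) \left(-47\right) = 47$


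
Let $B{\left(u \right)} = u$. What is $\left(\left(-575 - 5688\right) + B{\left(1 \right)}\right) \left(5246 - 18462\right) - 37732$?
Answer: $82720860$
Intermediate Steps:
$\left(\left(-575 - 5688\right) + B{\left(1 \right)}\right) \left(5246 - 18462\right) - 37732 = \left(\left(-575 - 5688\right) + 1\right) \left(5246 - 18462\right) - 37732 = \left(-6263 + 1\right) \left(-13216\right) - 37732 = \left(-6262\right) \left(-13216\right) - 37732 = 82758592 - 37732 = 82720860$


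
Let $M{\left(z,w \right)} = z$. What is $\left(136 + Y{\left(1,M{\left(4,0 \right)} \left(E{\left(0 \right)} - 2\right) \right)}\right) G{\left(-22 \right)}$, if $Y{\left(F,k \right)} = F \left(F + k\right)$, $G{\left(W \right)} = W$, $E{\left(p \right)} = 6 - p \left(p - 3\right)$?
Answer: $-3366$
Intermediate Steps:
$E{\left(p \right)} = 6 - p \left(-3 + p\right)$
$\left(136 + Y{\left(1,M{\left(4,0 \right)} \left(E{\left(0 \right)} - 2\right) \right)}\right) G{\left(-22 \right)} = \left(136 + 1 \left(1 + 4 \left(\left(6 - 0^{2} + 3 \cdot 0\right) - 2\right)\right)\right) \left(-22\right) = \left(136 + 1 \left(1 + 4 \left(\left(6 - 0 + 0\right) - 2\right)\right)\right) \left(-22\right) = \left(136 + 1 \left(1 + 4 \left(\left(6 + 0 + 0\right) - 2\right)\right)\right) \left(-22\right) = \left(136 + 1 \left(1 + 4 \left(6 - 2\right)\right)\right) \left(-22\right) = \left(136 + 1 \left(1 + 4 \cdot 4\right)\right) \left(-22\right) = \left(136 + 1 \left(1 + 16\right)\right) \left(-22\right) = \left(136 + 1 \cdot 17\right) \left(-22\right) = \left(136 + 17\right) \left(-22\right) = 153 \left(-22\right) = -3366$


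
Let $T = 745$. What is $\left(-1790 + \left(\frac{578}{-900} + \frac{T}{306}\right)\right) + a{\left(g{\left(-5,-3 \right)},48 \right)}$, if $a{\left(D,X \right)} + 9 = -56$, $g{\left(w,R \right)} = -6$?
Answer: $- \frac{7088519}{3825} \approx -1853.2$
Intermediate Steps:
$a{\left(D,X \right)} = -65$ ($a{\left(D,X \right)} = -9 - 56 = -65$)
$\left(-1790 + \left(\frac{578}{-900} + \frac{T}{306}\right)\right) + a{\left(g{\left(-5,-3 \right)},48 \right)} = \left(-1790 + \left(\frac{578}{-900} + \frac{745}{306}\right)\right) - 65 = \left(-1790 + \left(578 \left(- \frac{1}{900}\right) + 745 \cdot \frac{1}{306}\right)\right) - 65 = \left(-1790 + \left(- \frac{289}{450} + \frac{745}{306}\right)\right) - 65 = \left(-1790 + \frac{6856}{3825}\right) - 65 = - \frac{6839894}{3825} - 65 = - \frac{7088519}{3825}$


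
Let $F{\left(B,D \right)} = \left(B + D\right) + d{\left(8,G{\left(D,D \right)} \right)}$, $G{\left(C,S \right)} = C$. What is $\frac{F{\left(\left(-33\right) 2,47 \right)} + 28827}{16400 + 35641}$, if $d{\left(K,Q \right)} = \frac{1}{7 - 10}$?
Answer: $\frac{86423}{156123} \approx 0.55356$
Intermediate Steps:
$d{\left(K,Q \right)} = - \frac{1}{3}$ ($d{\left(K,Q \right)} = \frac{1}{-3} = - \frac{1}{3}$)
$F{\left(B,D \right)} = - \frac{1}{3} + B + D$ ($F{\left(B,D \right)} = \left(B + D\right) - \frac{1}{3} = - \frac{1}{3} + B + D$)
$\frac{F{\left(\left(-33\right) 2,47 \right)} + 28827}{16400 + 35641} = \frac{\left(- \frac{1}{3} - 66 + 47\right) + 28827}{16400 + 35641} = \frac{\left(- \frac{1}{3} - 66 + 47\right) + 28827}{52041} = \left(- \frac{58}{3} + 28827\right) \frac{1}{52041} = \frac{86423}{3} \cdot \frac{1}{52041} = \frac{86423}{156123}$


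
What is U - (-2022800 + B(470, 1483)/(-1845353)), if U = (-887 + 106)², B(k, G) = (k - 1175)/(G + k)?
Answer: 3162801089670848/1201324803 ≈ 2.6328e+6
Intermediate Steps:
B(k, G) = (-1175 + k)/(G + k)
U = 609961 (U = (-781)² = 609961)
U - (-2022800 + B(470, 1483)/(-1845353)) = 609961 - (-2022800 + ((-1175 + 470)/(1483 + 470))/(-1845353)) = 609961 - (-2022800 + (-705/1953)*(-1/1845353)) = 609961 - (-2022800 + ((1/1953)*(-705))*(-1/1845353)) = 609961 - (-2022800 - 235/651*(-1/1845353)) = 609961 - (-2022800 + 235/1201324803) = 609961 - 1*(-2430039811508165/1201324803) = 609961 + 2430039811508165/1201324803 = 3162801089670848/1201324803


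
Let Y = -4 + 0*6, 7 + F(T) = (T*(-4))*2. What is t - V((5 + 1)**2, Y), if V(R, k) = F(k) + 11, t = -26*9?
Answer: -270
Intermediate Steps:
F(T) = -7 - 8*T (F(T) = -7 + (T*(-4))*2 = -7 - 4*T*2 = -7 - 8*T)
t = -234
Y = -4 (Y = -4 + 0 = -4)
V(R, k) = 4 - 8*k (V(R, k) = (-7 - 8*k) + 11 = 4 - 8*k)
t - V((5 + 1)**2, Y) = -234 - (4 - 8*(-4)) = -234 - (4 + 32) = -234 - 1*36 = -234 - 36 = -270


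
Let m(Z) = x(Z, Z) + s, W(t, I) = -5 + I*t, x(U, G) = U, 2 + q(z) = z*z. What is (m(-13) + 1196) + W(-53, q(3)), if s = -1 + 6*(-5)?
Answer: 776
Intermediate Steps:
q(z) = -2 + z² (q(z) = -2 + z*z = -2 + z²)
s = -31 (s = -1 - 30 = -31)
m(Z) = -31 + Z (m(Z) = Z - 31 = -31 + Z)
(m(-13) + 1196) + W(-53, q(3)) = ((-31 - 13) + 1196) + (-5 + (-2 + 3²)*(-53)) = (-44 + 1196) + (-5 + (-2 + 9)*(-53)) = 1152 + (-5 + 7*(-53)) = 1152 + (-5 - 371) = 1152 - 376 = 776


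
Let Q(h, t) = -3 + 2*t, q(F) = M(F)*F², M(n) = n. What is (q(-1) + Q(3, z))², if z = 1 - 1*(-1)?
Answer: 0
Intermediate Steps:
q(F) = F³ (q(F) = F*F² = F³)
z = 2 (z = 1 + 1 = 2)
(q(-1) + Q(3, z))² = ((-1)³ + (-3 + 2*2))² = (-1 + (-3 + 4))² = (-1 + 1)² = 0² = 0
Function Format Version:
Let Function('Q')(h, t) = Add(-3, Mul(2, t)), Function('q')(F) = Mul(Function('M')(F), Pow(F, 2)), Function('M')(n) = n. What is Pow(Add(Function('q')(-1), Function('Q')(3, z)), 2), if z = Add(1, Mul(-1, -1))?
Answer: 0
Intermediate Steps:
Function('q')(F) = Pow(F, 3) (Function('q')(F) = Mul(F, Pow(F, 2)) = Pow(F, 3))
z = 2 (z = Add(1, 1) = 2)
Pow(Add(Function('q')(-1), Function('Q')(3, z)), 2) = Pow(Add(Pow(-1, 3), Add(-3, Mul(2, 2))), 2) = Pow(Add(-1, Add(-3, 4)), 2) = Pow(Add(-1, 1), 2) = Pow(0, 2) = 0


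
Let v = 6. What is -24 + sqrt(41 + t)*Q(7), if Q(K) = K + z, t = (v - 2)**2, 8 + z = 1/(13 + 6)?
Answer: -24 - 18*sqrt(57)/19 ≈ -31.152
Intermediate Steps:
z = -151/19 (z = -8 + 1/(13 + 6) = -8 + 1/19 = -151/19 ≈ -7.9474)
t = 16 (t = (6 - 2)**2 = 4**2 = 16)
Q(K) = -151/19 + K (Q(K) = K - 151/19 = -151/19 + K)
-24 + sqrt(41 + t)*Q(7) = -24 + sqrt(41 + 16)*(-151/19 + 7) = -24 + sqrt(57)*(-18/19) = -24 - 18*sqrt(57)/19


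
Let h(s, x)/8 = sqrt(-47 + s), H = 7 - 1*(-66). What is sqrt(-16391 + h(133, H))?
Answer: sqrt(-16391 + 8*sqrt(86)) ≈ 127.74*I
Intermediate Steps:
H = 73 (H = 7 + 66 = 73)
h(s, x) = 8*sqrt(-47 + s)
sqrt(-16391 + h(133, H)) = sqrt(-16391 + 8*sqrt(-47 + 133)) = sqrt(-16391 + 8*sqrt(86))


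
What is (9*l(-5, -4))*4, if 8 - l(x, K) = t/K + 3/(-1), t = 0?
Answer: 396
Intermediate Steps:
l(x, K) = 11 (l(x, K) = 8 - (0/K + 3/(-1)) = 8 - (0 + 3*(-1)) = 8 - (0 - 3) = 8 - 1*(-3) = 8 + 3 = 11)
(9*l(-5, -4))*4 = (9*11)*4 = 99*4 = 396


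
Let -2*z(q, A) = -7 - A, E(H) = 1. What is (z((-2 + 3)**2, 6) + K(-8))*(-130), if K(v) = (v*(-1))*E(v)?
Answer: -1885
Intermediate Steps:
z(q, A) = 7/2 + A/2 (z(q, A) = -(-7 - A)/2 = 7/2 + A/2)
K(v) = -v (K(v) = (v*(-1))*1 = -v*1 = -v)
(z((-2 + 3)**2, 6) + K(-8))*(-130) = ((7/2 + (1/2)*6) - 1*(-8))*(-130) = ((7/2 + 3) + 8)*(-130) = (13/2 + 8)*(-130) = (29/2)*(-130) = -1885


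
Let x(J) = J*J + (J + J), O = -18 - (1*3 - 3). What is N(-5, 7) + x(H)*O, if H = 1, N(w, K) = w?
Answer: -59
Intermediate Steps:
O = -18 (O = -18 - (3 - 3) = -18 - 1*0 = -18 + 0 = -18)
x(J) = J**2 + 2*J
N(-5, 7) + x(H)*O = -5 + (1*(2 + 1))*(-18) = -5 + (1*3)*(-18) = -5 + 3*(-18) = -5 - 54 = -59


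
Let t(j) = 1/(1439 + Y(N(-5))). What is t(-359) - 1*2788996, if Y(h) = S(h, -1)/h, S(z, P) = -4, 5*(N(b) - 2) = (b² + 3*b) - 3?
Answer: -68171429211/24443 ≈ -2.7890e+6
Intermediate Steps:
N(b) = 7/5 + b²/5 + 3*b/5 (N(b) = 2 + ((b² + 3*b) - 3)/5 = 2 + (-3 + b² + 3*b)/5 = 2 + (-⅗ + b²/5 + 3*b/5) = 7/5 + b²/5 + 3*b/5)
Y(h) = -4/h
t(j) = 17/24443 (t(j) = 1/(1439 - 4/(7/5 + (⅕)*(-5)² + (⅗)*(-5))) = 1/(1439 - 4/(7/5 + (⅕)*25 - 3)) = 1/(1439 - 4/(7/5 + 5 - 3)) = 1/(1439 - 4/17/5) = 1/(1439 - 4*5/17) = 1/(1439 - 20/17) = 1/(24443/17) = 17/24443)
t(-359) - 1*2788996 = 17/24443 - 1*2788996 = 17/24443 - 2788996 = -68171429211/24443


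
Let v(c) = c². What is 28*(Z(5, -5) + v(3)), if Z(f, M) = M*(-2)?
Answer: 532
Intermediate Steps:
Z(f, M) = -2*M
28*(Z(5, -5) + v(3)) = 28*(-2*(-5) + 3²) = 28*(10 + 9) = 28*19 = 532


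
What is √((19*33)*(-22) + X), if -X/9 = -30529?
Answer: 17*√903 ≈ 510.85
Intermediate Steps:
X = 274761 (X = -9*(-30529) = 274761)
√((19*33)*(-22) + X) = √((19*33)*(-22) + 274761) = √(627*(-22) + 274761) = √(-13794 + 274761) = √260967 = 17*√903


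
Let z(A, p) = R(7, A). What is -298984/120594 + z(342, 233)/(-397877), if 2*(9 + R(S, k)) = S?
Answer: -118958193701/47981578938 ≈ -2.4792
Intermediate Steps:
R(S, k) = -9 + S/2
z(A, p) = -11/2 (z(A, p) = -9 + (½)*7 = -9 + 7/2 = -11/2)
-298984/120594 + z(342, 233)/(-397877) = -298984/120594 - 11/2/(-397877) = -298984*1/120594 - 11/2*(-1/397877) = -149492/60297 + 11/795754 = -118958193701/47981578938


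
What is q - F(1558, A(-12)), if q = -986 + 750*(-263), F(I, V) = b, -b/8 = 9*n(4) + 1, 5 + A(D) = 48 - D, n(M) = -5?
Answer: -198588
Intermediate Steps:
A(D) = 43 - D (A(D) = -5 + (48 - D) = 43 - D)
b = 352 (b = -8*(9*(-5) + 1) = -8*(-45 + 1) = -8*(-44) = 352)
F(I, V) = 352
q = -198236 (q = -986 - 197250 = -198236)
q - F(1558, A(-12)) = -198236 - 1*352 = -198236 - 352 = -198588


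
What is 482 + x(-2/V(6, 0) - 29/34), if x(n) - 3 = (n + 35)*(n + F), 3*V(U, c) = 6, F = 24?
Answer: 1409291/1156 ≈ 1219.1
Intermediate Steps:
V(U, c) = 2 (V(U, c) = (⅓)*6 = 2)
x(n) = 3 + (24 + n)*(35 + n) (x(n) = 3 + (n + 35)*(n + 24) = 3 + (35 + n)*(24 + n) = 3 + (24 + n)*(35 + n))
482 + x(-2/V(6, 0) - 29/34) = 482 + (843 + (-2/2 - 29/34)² + 59*(-2/2 - 29/34)) = 482 + (843 + (-2*½ - 29*1/34)² + 59*(-2*½ - 29*1/34)) = 482 + (843 + (-1 - 29/34)² + 59*(-1 - 29/34)) = 482 + (843 + (-63/34)² + 59*(-63/34)) = 482 + (843 + 3969/1156 - 3717/34) = 482 + 852099/1156 = 1409291/1156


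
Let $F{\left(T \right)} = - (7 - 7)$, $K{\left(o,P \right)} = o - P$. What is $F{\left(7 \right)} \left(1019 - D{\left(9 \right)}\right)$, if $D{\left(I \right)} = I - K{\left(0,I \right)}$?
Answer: $0$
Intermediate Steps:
$F{\left(T \right)} = 0$ ($F{\left(T \right)} = \left(-1\right) 0 = 0$)
$D{\left(I \right)} = 2 I$ ($D{\left(I \right)} = I - \left(0 - I\right) = I - - I = I + I = 2 I$)
$F{\left(7 \right)} \left(1019 - D{\left(9 \right)}\right) = 0 \left(1019 - 2 \cdot 9\right) = 0 \left(1019 - 18\right) = 0 \cdot 1001 = 0$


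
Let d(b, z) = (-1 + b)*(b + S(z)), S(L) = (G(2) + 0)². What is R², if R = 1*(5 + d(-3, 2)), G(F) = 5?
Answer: 6889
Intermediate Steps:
S(L) = 25 (S(L) = (5 + 0)² = 5² = 25)
d(b, z) = (-1 + b)*(25 + b) (d(b, z) = (-1 + b)*(b + 25) = (-1 + b)*(25 + b))
R = -83 (R = 1*(5 + (-25 + (-3)² + 24*(-3))) = 1*(5 + (-25 + 9 - 72)) = 1*(5 - 88) = 1*(-83) = -83)
R² = (-83)² = 6889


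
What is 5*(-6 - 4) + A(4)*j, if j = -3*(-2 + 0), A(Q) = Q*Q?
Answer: 46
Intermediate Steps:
A(Q) = Q²
j = 6 (j = -3*(-2) = 6)
5*(-6 - 4) + A(4)*j = 5*(-6 - 4) + 4²*6 = 5*(-10) + 16*6 = -50 + 96 = 46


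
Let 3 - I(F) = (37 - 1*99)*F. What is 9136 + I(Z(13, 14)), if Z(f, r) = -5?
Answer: 8829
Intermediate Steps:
I(F) = 3 + 62*F (I(F) = 3 - (37 - 1*99)*F = 3 - (37 - 99)*F = 3 - (-62)*F = 3 + 62*F)
9136 + I(Z(13, 14)) = 9136 + (3 + 62*(-5)) = 9136 + (3 - 310) = 9136 - 307 = 8829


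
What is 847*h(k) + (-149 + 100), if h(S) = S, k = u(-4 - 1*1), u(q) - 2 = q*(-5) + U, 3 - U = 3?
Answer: 22820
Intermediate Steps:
U = 0 (U = 3 - 1*3 = 3 - 3 = 0)
u(q) = 2 - 5*q (u(q) = 2 + (q*(-5) + 0) = 2 + (-5*q + 0) = 2 - 5*q)
k = 27 (k = 2 - 5*(-4 - 1*1) = 2 - 5*(-4 - 1) = 2 - 5*(-5) = 2 + 25 = 27)
847*h(k) + (-149 + 100) = 847*27 + (-149 + 100) = 22869 - 49 = 22820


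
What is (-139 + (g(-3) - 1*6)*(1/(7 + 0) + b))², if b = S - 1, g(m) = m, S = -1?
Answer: 732736/49 ≈ 14954.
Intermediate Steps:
b = -2 (b = -1 - 1 = -2)
(-139 + (g(-3) - 1*6)*(1/(7 + 0) + b))² = (-139 + (-3 - 1*6)*(1/(7 + 0) - 2))² = (-139 + (-3 - 6)*(1/7 - 2))² = (-139 - 9*(⅐ - 2))² = (-139 - 9*(-13/7))² = (-139 + 117/7)² = (-856/7)² = 732736/49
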